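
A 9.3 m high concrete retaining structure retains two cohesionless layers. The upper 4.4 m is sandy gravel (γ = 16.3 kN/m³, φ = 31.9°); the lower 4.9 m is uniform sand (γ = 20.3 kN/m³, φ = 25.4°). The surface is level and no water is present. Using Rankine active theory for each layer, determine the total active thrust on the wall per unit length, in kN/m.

K_a1 = tan²(45°−31.9°/2) = 0.3085; K_a2 = tan²(45°−25.4°/2) = 0.3996.
Layer 1: σ at base = K_a1 γ₁ h₁ = 22.13 kPa; P₁ = ½×22.13×4.4 = 48.68.
Layer 2: σ_v at top = γ₁h₁ = 71.72; σ_h top = K_a2×71.72 = 28.66; σ_h base = K_a2×(71.72+20.3×4.9) = 68.41.
P₂ = ½(28.66+68.41)×4.9 = 237.8. Total P_a = 48.68+237.8 = 286.5 kN/m.

287 kN/m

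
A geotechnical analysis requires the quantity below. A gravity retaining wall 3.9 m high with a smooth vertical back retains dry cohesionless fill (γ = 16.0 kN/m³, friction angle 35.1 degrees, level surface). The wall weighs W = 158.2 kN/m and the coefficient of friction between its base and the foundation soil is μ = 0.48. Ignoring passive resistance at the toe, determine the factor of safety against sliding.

K_a = tan²(45° − 35.1°/2) = 0.2698.
P_a = ½K_aγH² = 0.5×0.2698×16.0×3.9² = 32.83 kN/m, acting at H/3 = 1.300 m above the base.
FS_sliding = μW / P_a = 0.48×158.2 / 32.83 = 2.313.

2.31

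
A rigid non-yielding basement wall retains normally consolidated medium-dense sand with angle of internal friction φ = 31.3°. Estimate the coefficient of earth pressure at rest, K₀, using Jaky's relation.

0.480

K₀ = 1 − sin φ' = 1 − sin 31.3° = 0.4805.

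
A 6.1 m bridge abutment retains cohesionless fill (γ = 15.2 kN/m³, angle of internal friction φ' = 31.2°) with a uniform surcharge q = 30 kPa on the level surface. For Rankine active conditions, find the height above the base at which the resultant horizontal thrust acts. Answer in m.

2.43 m

K_a = 0.3175.
Triangular part P₁ = ½K_aγH² = 89.79 at H/3 = 2.033 m; rectangular part P₂ = K_a q H = 58.10 at H/2 = 3.050 m.
ȳ = (P₁·2.033 + P₂·3.050)/(P₁+P₂) = 2.433 m.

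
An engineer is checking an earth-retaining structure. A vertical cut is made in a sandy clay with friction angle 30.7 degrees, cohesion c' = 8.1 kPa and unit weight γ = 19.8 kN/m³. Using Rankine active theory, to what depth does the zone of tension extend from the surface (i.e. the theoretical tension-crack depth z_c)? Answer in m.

1.44 m

K_a = tan²(45° − 30.7°/2) = 0.3240; √K_a = 0.5692.
The active pressure is zero where K_a γ z = 2c√K_a, so z_c = 2c/(γ√K_a) = 2×8.1/(19.8×0.5692) = 1.437 m.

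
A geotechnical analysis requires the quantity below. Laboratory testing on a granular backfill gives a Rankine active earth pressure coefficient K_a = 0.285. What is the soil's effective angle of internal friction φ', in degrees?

K_a = tan²(45° − φ/2) ⇒ 45° − φ/2 = arctan(√0.285) = 28.10°.
φ = 2(45° − 28.10°) = 33.81°.

33.8°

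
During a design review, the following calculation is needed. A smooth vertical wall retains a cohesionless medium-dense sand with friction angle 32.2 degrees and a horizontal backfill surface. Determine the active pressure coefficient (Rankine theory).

K_a = (1 − sin φ)/(1 + sin φ) = (1 − sin 32.2°)/(1 + sin 32.2°) = 0.3047.

0.305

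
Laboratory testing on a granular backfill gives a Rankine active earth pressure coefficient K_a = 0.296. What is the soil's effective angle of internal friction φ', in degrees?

K_a = tan²(45° − φ/2) ⇒ 45° − φ/2 = arctan(√0.296) = 28.55°.
φ = 2(45° − 28.55°) = 32.90°.

32.9°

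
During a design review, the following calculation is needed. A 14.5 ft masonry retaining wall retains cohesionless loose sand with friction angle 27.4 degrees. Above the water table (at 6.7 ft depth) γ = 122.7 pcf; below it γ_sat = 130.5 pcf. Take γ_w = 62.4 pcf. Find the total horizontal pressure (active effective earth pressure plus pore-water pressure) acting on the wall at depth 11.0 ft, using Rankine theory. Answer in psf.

680 psf

K_a = (1 − sin φ)/(1 + sin φ) = 0.3697.
γ' = 130.5 − 62.4 = 68.10 pcf.
Effective vertical stress at 11.0 ft: σ'_v = 122.7×6.7 + 68.10×4.30 = 1115 psf.
σ'_h = K_a σ'_v = 0.3697 × 1115 = 412.2 psf; u = γ_w × 4.30 = 268.3 psf.
Total σ_h = 412.2 + 268.3 = 680.5 psf.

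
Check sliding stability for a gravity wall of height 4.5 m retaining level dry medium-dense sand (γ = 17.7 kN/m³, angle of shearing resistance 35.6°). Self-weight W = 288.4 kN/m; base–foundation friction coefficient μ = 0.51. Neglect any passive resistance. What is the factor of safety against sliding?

K_a = tan²(45° − 35.6°/2) = 0.2641.
P_a = ½K_aγH² = 0.5×0.2641×17.7×4.5² = 47.33 kN/m, acting at H/3 = 1.500 m above the base.
FS_sliding = μW / P_a = 0.51×288.4 / 47.33 = 3.107.

3.11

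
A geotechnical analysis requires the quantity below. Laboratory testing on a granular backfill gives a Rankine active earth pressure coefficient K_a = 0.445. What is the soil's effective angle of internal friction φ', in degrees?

K_a = tan²(45° − φ/2) ⇒ 45° − φ/2 = arctan(√0.445) = 33.71°.
φ = 2(45° − 33.71°) = 22.59°.

22.6°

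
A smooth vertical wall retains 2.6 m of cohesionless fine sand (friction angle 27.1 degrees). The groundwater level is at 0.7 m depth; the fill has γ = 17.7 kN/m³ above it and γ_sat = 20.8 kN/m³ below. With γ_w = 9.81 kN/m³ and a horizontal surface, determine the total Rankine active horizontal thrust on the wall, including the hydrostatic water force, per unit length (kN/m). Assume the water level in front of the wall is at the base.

K_a = tan²(45° − φ/2) = 0.3741.
γ' = 20.8 − 9.81 = 10.99 kN/m³. Depth below WT = 1.9 m.
σ'_h at WT = K_a γ d_w = 4.635 kPa; at base = 4.635 + K_a γ' × 1.9 = 12.45 kPa.
P₁ (0–0.7 m) = ½×4.635×0.7 = 1.622. P₂ (0.7–2.6 m) = ½(4.635+12.45)×1.9 = 16.23.
P_w = ½ γ_w h₂² = 0.5×9.81×1.9² = 17.71. Total = 1.622+16.23+17.71 = 35.55 kN/m.

35.6 kN/m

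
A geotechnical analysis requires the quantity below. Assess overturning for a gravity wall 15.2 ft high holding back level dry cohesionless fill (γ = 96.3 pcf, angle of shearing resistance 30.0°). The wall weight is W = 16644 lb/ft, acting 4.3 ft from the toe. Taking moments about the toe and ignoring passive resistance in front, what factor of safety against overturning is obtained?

K_a = tan²(45° − 30.0°/2) = 0.3333.
P_a = ½K_aγH² = 0.5×0.3333×96.3×15.2² = 3708 lb/ft, acting at H/3 = 5.067 ft above the base.
Overturning moment M_o = P_a × H/3 = 3708 × 5.067 = 18790.
Resisting moment M_r = W × 4.3 = 16644 × 4.3 = 71570.
FS_overturning = M_r/M_o = 71570/18790 = 3.809.

3.81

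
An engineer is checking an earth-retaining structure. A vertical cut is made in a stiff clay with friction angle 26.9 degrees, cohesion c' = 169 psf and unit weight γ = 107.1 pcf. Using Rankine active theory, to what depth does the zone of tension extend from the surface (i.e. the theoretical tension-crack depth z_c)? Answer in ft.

5.14 ft

K_a = tan²(45° − 26.9°/2) = 0.3770; √K_a = 0.6140.
The active pressure is zero where K_a γ z = 2c√K_a, so z_c = 2c/(γ√K_a) = 2×169/(107.1×0.6140) = 5.140 ft.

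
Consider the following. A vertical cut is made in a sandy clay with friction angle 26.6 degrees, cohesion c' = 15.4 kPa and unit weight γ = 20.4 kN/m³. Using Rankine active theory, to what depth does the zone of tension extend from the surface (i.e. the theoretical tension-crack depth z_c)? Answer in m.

2.44 m

K_a = tan²(45° − 26.6°/2) = 0.3814; √K_a = 0.6176.
The active pressure is zero where K_a γ z = 2c√K_a, so z_c = 2c/(γ√K_a) = 2×15.4/(20.4×0.6176) = 2.445 m.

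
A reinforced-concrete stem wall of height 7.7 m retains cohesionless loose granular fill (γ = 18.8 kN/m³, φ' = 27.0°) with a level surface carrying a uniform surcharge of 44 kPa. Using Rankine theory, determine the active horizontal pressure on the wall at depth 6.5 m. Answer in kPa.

K_a = (1 − sin φ)/(1 + sin φ) = 0.3755.
σ_v = γz + q = 18.8 × 6.5 + 44 = 166.2 kPa.
σ_h = K_a σ_v = 0.3755 × 166.2 = 62.41 kPa.

62.4 kPa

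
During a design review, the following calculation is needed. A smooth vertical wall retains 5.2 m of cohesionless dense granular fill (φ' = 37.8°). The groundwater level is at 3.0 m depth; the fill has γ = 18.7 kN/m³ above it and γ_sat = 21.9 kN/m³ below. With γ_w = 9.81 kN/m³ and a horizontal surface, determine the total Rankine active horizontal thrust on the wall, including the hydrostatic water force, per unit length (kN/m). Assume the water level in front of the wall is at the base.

K_a = tan²(45° − φ/2) = 0.2400.
γ' = 21.9 − 9.81 = 12.09 kN/m³. Depth below WT = 2.2 m.
σ'_h at WT = K_a γ d_w = 13.46 kPa; at base = 13.46 + K_a γ' × 2.2 = 19.85 kPa.
P₁ (0–3.0 m) = ½×13.46×3.0 = 20.20. P₂ (3.0–5.2 m) = ½(13.46+19.85)×2.2 = 36.64.
P_w = ½ γ_w h₂² = 0.5×9.81×2.2² = 23.74. Total = 20.20+36.64+23.74 = 80.58 kN/m.

80.6 kN/m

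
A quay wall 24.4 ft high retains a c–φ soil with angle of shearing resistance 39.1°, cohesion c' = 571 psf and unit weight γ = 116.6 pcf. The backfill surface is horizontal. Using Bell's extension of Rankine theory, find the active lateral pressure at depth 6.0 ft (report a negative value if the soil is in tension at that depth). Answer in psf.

-385 psf

K_a = (1 − sin φ)/(1 + sin φ) = 0.2265.
σ_a = K_a γ z − 2c√K_a = 0.2265×116.6×6.0 − 2×571×0.4759 = -385.0 psf.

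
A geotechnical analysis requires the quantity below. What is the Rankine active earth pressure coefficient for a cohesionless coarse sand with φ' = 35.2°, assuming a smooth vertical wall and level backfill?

K_a = tan²(45° − φ/2) = tan²(27.40°) = 0.2687.

0.269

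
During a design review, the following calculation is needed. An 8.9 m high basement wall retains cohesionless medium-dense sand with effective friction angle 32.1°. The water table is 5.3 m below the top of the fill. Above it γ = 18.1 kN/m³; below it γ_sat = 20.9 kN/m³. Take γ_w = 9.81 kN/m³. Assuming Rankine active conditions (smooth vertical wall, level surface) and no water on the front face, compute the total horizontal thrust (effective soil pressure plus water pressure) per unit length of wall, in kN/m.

K_a = tan²(45° − φ/2) = 0.3060.
γ' = 20.9 − 9.81 = 11.09 kN/m³. Depth below WT = 3.6 m.
σ'_h at WT = K_a γ d_w = 29.35 kPa; at base = 29.35 + K_a γ' × 3.6 = 41.57 kPa.
P₁ (0–5.3 m) = ½×29.35×5.3 = 77.79. P₂ (5.3–8.9 m) = ½(29.35+41.57)×3.6 = 127.7.
P_w = ½ γ_w h₂² = 0.5×9.81×3.6² = 63.57. Total = 77.79+127.7+63.57 = 269.0 kN/m.

269 kN/m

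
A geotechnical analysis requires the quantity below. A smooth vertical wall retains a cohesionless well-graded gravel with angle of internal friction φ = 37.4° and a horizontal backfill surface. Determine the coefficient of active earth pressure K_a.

0.244

K_a = tan²(45° − φ/2) = tan²(26.30°) = 0.2443.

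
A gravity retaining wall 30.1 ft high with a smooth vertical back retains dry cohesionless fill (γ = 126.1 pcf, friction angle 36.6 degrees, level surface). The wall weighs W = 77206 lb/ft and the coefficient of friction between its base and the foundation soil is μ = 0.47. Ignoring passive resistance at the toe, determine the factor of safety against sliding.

K_a = tan²(45° − 36.6°/2) = 0.2530.
P_a = ½K_aγH² = 0.5×0.2530×126.1×30.1² = 14450 lb/ft, acting at H/3 = 10.03 ft above the base.
FS_sliding = μW / P_a = 0.47×77206 / 14450 = 2.511.

2.51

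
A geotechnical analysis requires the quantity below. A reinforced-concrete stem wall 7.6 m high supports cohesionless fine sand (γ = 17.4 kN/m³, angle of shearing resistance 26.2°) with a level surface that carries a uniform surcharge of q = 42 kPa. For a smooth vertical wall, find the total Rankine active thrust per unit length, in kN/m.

K_a = tan²(45° − φ/2) = 0.3874.
Soil triangle: ½ K_a γ H² = 0.5×0.3874×17.4×7.6² = 194.7 kN/m.
Surcharge rectangle: K_a q H = 0.3874×42×7.6 = 123.7 kN/m.
Total = 194.7 + 123.7 = 318.4 kN/m.

318 kN/m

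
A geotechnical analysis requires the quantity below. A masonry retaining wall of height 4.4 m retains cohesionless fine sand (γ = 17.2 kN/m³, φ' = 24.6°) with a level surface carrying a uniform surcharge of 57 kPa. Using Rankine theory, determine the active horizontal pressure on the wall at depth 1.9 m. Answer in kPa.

37.0 kPa

K_a = (1 − sin φ)/(1 + sin φ) = 0.4121.
σ_v = γz + q = 17.2 × 1.9 + 57 = 89.68 kPa.
σ_h = K_a σ_v = 0.4121 × 89.68 = 36.96 kPa.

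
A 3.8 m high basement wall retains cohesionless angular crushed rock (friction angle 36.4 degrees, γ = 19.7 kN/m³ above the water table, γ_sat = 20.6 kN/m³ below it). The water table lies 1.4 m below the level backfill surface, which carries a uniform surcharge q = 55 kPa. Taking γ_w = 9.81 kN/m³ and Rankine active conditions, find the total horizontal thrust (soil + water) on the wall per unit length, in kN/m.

111 kN/m

K_a = tan²(45° − φ/2) = 0.2552.
γ' = 20.6 − 9.81 = 10.79 kN/m³. h₂ = H − d_w = 2.4 m.
σ'_h: at surface K_a·q = 14.03; at WT K_a(q+γd_w) = 21.07; at base K_a(q+γd_w+γ'h₂) = 27.68 kPa.
P₁ = ½(14.03+21.07)×1.4 = 24.57; P₂ = ½(21.07+27.68)×2.4 = 58.50; P_w = ½γ_w h₂² = 28.25.
Total = 24.57+58.50+28.25 = 111.3 kN/m.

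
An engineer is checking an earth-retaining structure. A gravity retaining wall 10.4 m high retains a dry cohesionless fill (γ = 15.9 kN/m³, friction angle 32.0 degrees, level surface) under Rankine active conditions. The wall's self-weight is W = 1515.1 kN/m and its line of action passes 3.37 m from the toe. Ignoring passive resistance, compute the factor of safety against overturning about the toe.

K_a = tan²(45° − 32.0°/2) = 0.3073.
P_a = ½K_aγH² = 0.5×0.3073×15.9×10.4² = 264.2 kN/m, acting at H/3 = 3.467 m above the base.
Overturning moment M_o = P_a × H/3 = 264.2 × 3.467 = 915.9.
Resisting moment M_r = W × 3.37 = 1515.1 × 3.37 = 5106.
FS_overturning = M_r/M_o = 5106/915.9 = 5.575.

5.57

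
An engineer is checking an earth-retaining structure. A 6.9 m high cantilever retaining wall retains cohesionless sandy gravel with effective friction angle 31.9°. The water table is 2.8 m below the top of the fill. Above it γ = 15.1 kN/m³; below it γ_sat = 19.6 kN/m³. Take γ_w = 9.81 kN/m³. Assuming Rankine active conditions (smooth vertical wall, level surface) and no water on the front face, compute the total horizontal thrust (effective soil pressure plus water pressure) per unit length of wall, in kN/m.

K_a = tan²(45° − φ/2) = 0.3085.
γ' = 19.6 − 9.81 = 9.790 kN/m³. Depth below WT = 4.1 m.
σ'_h at WT = K_a γ d_w = 13.04 kPa; at base = 13.04 + K_a γ' × 4.1 = 25.43 kPa.
P₁ (0–2.8 m) = ½×13.04×2.8 = 18.26. P₂ (2.8–6.9 m) = ½(13.04+25.43)×4.1 = 78.87.
P_w = ½ γ_w h₂² = 0.5×9.81×4.1² = 82.45. Total = 18.26+78.87+82.45 = 179.6 kN/m.

180 kN/m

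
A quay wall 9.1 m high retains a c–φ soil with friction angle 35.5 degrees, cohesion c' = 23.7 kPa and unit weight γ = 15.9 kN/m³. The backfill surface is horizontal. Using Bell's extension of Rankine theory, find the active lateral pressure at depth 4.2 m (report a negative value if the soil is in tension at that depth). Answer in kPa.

K_a = (1 − sin φ)/(1 + sin φ) = 0.2653.
σ_a = K_a γ z − 2c√K_a = 0.2653×15.9×4.2 − 2×23.7×0.5150 = -6.699 kPa.

-6.70 kPa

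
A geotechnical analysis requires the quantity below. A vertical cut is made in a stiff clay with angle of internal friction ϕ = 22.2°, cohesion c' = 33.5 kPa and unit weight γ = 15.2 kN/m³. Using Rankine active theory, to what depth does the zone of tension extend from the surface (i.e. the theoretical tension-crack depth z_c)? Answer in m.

K_a = tan²(45° − 22.2°/2) = 0.4515; √K_a = 0.6720.
The active pressure is zero where K_a γ z = 2c√K_a, so z_c = 2c/(γ√K_a) = 2×33.5/(15.2×0.6720) = 6.560 m.

6.56 m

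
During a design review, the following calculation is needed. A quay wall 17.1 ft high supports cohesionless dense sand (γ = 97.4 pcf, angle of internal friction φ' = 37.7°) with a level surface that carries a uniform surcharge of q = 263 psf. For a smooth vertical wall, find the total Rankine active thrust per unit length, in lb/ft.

K_a = tan²(45° − φ/2) = 0.2411.
Soil triangle: ½ K_a γ H² = 0.5×0.2411×97.4×17.1² = 3433 lb/ft.
Surcharge rectangle: K_a q H = 0.2411×263×17.1 = 1084 lb/ft.
Total = 3433 + 1084 = 4517 lb/ft.

4520 lb/ft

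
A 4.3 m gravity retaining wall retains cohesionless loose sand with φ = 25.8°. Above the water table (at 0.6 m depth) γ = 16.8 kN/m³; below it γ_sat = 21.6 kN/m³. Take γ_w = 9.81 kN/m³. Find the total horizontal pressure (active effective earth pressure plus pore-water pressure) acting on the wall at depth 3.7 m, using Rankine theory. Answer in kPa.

48.8 kPa

K_a = (1 − sin φ)/(1 + sin φ) = 0.3935.
γ' = 21.6 − 9.81 = 11.79 kN/m³.
Effective vertical stress at 3.7 m: σ'_v = 16.8×0.6 + 11.79×3.10 = 46.63 kPa.
σ'_h = K_a σ'_v = 0.3935 × 46.63 = 18.35 kPa; u = γ_w × 3.10 = 30.41 kPa.
Total σ_h = 18.35 + 30.41 = 48.76 kPa.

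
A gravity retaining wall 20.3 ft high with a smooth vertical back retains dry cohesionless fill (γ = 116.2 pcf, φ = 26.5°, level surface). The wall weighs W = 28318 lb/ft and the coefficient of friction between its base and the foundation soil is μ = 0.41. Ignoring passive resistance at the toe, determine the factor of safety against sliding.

1.27

K_a = tan²(45° − 26.5°/2) = 0.3829.
P_a = ½K_aγH² = 0.5×0.3829×116.2×20.3² = 9168 lb/ft, acting at H/3 = 6.767 ft above the base.
FS_sliding = μW / P_a = 0.41×28318 / 9168 = 1.266.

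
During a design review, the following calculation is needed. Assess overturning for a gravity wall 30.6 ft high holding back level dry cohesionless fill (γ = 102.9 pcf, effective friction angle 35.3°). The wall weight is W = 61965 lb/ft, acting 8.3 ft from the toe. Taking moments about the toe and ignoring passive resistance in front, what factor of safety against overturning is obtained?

K_a = tan²(45° − 35.3°/2) = 0.2675.
P_a = ½K_aγH² = 0.5×0.2675×102.9×30.6² = 12890 lb/ft, acting at H/3 = 10.20 ft above the base.
Overturning moment M_o = P_a × H/3 = 12890 × 10.20 = 131500.
Resisting moment M_r = W × 8.3 = 61965 × 8.3 = 514300.
FS_overturning = M_r/M_o = 514300/131500 = 3.912.

3.91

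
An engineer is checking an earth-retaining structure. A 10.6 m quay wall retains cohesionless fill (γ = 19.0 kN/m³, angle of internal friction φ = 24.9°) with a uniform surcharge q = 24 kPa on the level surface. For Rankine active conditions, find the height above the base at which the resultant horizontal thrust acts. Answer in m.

3.87 m

K_a = 0.4074.
Triangular part P₁ = ½K_aγH² = 434.9 at H/3 = 3.533 m; rectangular part P₂ = K_a q H = 103.6 at H/2 = 5.300 m.
ȳ = (P₁·3.533 + P₂·5.300)/(P₁+P₂) = 3.873 m.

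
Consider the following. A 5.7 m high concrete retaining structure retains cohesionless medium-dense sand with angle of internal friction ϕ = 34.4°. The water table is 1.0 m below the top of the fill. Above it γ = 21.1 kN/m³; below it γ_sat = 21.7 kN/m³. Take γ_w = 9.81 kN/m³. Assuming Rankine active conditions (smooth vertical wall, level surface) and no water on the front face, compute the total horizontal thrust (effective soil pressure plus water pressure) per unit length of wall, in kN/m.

175 kN/m

K_a = tan²(45° − φ/2) = 0.2780.
γ' = 21.7 − 9.81 = 11.89 kN/m³. Depth below WT = 4.7 m.
σ'_h at WT = K_a γ d_w = 5.865 kPa; at base = 5.865 + K_a γ' × 4.7 = 21.40 kPa.
P₁ (0–1.0 m) = ½×5.865×1.0 = 2.933. P₂ (1.0–5.7 m) = ½(5.865+21.40)×4.7 = 64.07.
P_w = ½ γ_w h₂² = 0.5×9.81×4.7² = 108.4. Total = 2.933+64.07+108.4 = 175.4 kN/m.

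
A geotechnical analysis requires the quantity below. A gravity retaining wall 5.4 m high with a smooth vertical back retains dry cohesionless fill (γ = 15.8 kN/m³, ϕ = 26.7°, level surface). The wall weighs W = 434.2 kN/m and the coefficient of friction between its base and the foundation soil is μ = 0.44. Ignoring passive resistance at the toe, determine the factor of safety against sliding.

2.18

K_a = tan²(45° − 26.7°/2) = 0.3800.
P_a = ½K_aγH² = 0.5×0.3800×15.8×5.4² = 87.53 kN/m, acting at H/3 = 1.800 m above the base.
FS_sliding = μW / P_a = 0.44×434.2 / 87.53 = 2.183.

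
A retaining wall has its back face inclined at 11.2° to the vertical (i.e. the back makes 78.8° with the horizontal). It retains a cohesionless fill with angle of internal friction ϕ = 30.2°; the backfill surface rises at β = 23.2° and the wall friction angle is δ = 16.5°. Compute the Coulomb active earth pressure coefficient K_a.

K_a = sin²(α+φ) / [sin²α · sin(α−δ) · (1 + √{sin(φ+δ)sin(φ−β) / (sin(α−δ)sin(α+β))})²].
With α = 78.8°, φ = 30.2°, δ = 16.5°, β = 23.2°: K_a = 0.6022.

0.602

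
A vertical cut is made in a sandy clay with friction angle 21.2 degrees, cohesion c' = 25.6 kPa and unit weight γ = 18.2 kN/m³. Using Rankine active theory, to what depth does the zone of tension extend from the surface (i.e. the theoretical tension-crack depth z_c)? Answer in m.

K_a = tan²(45° − 21.2°/2) = 0.4688; √K_a = 0.6847.
The active pressure is zero where K_a γ z = 2c√K_a, so z_c = 2c/(γ√K_a) = 2×25.6/(18.2×0.6847) = 4.109 m.

4.11 m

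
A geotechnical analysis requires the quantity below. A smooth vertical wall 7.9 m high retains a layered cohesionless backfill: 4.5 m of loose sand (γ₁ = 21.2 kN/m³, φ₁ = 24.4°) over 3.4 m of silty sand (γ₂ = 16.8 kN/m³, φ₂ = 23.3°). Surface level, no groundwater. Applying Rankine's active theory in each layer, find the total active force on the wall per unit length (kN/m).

272 kN/m

K_a1 = tan²(45°−24.4°/2) = 0.4153; K_a2 = tan²(45°−23.3°/2) = 0.4331.
Layer 1: σ at base = K_a1 γ₁ h₁ = 39.62 kPa; P₁ = ½×39.62×4.5 = 89.15.
Layer 2: σ_v at top = γ₁h₁ = 95.40; σ_h top = K_a2×95.40 = 41.32; σ_h base = K_a2×(95.40+16.8×3.4) = 66.06.
P₂ = ½(41.32+66.06)×3.4 = 182.5. Total P_a = 89.15+182.5 = 271.7 kN/m.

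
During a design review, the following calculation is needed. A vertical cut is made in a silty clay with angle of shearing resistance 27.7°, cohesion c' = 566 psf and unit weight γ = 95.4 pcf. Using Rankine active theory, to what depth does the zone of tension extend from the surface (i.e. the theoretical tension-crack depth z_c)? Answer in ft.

19.6 ft

K_a = tan²(45° − 27.7°/2) = 0.3653; √K_a = 0.6044.
The active pressure is zero where K_a γ z = 2c√K_a, so z_c = 2c/(γ√K_a) = 2×566/(95.4×0.6044) = 19.63 ft.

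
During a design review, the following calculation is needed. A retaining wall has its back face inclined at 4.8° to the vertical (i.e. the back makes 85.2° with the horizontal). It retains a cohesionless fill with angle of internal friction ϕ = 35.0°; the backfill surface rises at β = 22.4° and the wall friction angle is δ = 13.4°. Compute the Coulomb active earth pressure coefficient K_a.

0.390

K_a = sin²(α+φ) / [sin²α · sin(α−δ) · (1 + √{sin(φ+δ)sin(φ−β) / (sin(α−δ)sin(α+β))})²].
With α = 85.2°, φ = 35.0°, δ = 13.4°, β = 22.4°: K_a = 0.3903.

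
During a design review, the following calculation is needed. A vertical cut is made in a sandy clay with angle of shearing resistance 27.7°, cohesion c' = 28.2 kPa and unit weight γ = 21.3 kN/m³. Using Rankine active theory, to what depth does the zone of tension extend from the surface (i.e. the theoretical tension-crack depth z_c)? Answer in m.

K_a = tan²(45° − 27.7°/2) = 0.3653; √K_a = 0.6044.
The active pressure is zero where K_a γ z = 2c√K_a, so z_c = 2c/(γ√K_a) = 2×28.2/(21.3×0.6044) = 4.381 m.

4.38 m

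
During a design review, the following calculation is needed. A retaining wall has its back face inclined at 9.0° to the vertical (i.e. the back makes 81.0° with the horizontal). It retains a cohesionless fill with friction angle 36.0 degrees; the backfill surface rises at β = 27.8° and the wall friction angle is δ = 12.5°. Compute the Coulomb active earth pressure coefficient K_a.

K_a = sin²(α+φ) / [sin²α · sin(α−δ) · (1 + √{sin(φ+δ)sin(φ−β) / (sin(α−δ)sin(α+β))})²].
With α = 81.0°, φ = 36.0°, δ = 12.5°, β = 27.8°: K_a = 0.4812.

0.481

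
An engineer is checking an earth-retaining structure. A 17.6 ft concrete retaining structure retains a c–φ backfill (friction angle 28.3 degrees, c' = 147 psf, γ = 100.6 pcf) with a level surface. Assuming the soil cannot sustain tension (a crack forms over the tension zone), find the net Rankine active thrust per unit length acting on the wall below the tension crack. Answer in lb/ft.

K_a = 0.3568; √K_a = 0.5973.
Tension-crack depth z_c = 2c/(γ√K_a) = 2×147/(100.6×0.5973) = 4.893 ft.
σ_a at base = K_a γ H − 2c√K_a = 0.3568×100.6×17.6 − 2×147×0.5973 = 456.1 psf.
P_a = ½ × 456.1 × (H − z_c) = 0.5×456.1×12.71 = 2898 lb/ft.

2900 lb/ft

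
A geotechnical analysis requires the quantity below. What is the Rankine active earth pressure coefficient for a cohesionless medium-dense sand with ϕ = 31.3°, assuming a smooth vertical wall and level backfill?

K_a = tan²(45° − φ/2) = tan²(29.35°) = 0.3162.

0.316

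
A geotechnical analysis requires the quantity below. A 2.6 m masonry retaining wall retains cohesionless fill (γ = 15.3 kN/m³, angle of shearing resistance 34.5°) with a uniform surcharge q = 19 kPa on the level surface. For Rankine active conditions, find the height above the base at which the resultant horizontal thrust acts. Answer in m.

1.08 m

K_a = 0.2768.
Triangular part P₁ = ½K_aγH² = 14.31 at H/3 = 0.8667 m; rectangular part P₂ = K_a q H = 13.67 at H/2 = 1.300 m.
ȳ = (P₁·0.8667 + P₂·1.300)/(P₁+P₂) = 1.078 m.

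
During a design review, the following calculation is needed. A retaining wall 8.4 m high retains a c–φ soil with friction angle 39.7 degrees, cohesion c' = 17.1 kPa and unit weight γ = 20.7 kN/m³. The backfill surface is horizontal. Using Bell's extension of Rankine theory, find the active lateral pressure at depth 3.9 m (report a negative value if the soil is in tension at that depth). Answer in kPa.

K_a = (1 − sin φ)/(1 + sin φ) = 0.2204.
σ_a = K_a γ z − 2c√K_a = 0.2204×20.7×3.9 − 2×17.1×0.4695 = 1.738 kPa.

1.74 kPa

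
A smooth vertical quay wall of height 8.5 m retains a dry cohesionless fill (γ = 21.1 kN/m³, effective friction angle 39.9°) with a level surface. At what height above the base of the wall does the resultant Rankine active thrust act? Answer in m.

K_a = 0.2184.
The pressure distribution is triangular, so the resultant acts at H/3 above the base = 8.5/3 = 2.833 m.

2.83 m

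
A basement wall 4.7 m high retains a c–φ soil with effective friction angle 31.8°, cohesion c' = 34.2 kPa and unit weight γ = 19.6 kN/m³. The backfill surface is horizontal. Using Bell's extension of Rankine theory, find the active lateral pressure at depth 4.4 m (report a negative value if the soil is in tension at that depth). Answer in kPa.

K_a = (1 − sin φ)/(1 + sin φ) = 0.3098.
σ_a = K_a γ z − 2c√K_a = 0.3098×19.6×4.4 − 2×34.2×0.5566 = -11.35 kPa.

-11.4 kPa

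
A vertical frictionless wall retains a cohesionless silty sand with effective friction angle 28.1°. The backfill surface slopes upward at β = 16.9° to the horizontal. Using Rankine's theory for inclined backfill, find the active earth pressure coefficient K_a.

K_a = cos β · (cos β − √(cos²β − cos²φ)) / (cos β + √(cos²β − cos²φ)).
cos β = 0.9568, cos φ = 0.8821, √(cos²β − cos²φ) = 0.3706.
K_a = 0.9568 × (0.9568 − 0.3706)/(0.9568 + 0.3706) = 0.4225.

0.423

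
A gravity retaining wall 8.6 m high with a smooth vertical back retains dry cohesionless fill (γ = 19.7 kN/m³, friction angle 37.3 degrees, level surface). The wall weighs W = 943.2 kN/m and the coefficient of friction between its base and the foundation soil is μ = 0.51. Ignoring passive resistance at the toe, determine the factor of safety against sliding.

2.69

K_a = tan²(45° − 37.3°/2) = 0.2453.
P_a = ½K_aγH² = 0.5×0.2453×19.7×8.6² = 178.7 kN/m, acting at H/3 = 2.867 m above the base.
FS_sliding = μW / P_a = 0.51×943.2 / 178.7 = 2.691.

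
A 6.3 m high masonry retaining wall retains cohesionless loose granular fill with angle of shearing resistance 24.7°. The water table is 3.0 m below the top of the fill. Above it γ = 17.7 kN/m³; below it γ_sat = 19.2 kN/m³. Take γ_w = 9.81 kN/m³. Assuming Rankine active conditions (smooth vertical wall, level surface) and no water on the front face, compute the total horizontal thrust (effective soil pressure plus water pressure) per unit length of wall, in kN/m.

179 kN/m

K_a = tan²(45° − φ/2) = 0.4106.
γ' = 19.2 − 9.81 = 9.390 kN/m³. Depth below WT = 3.3 m.
σ'_h at WT = K_a γ d_w = 21.80 kPa; at base = 21.80 + K_a γ' × 3.3 = 34.52 kPa.
P₁ (0–3.0 m) = ½×21.80×3.0 = 32.70. P₂ (3.0–6.3 m) = ½(21.80+34.52)×3.3 = 92.94.
P_w = ½ γ_w h₂² = 0.5×9.81×3.3² = 53.42. Total = 32.70+92.94+53.42 = 179.1 kN/m.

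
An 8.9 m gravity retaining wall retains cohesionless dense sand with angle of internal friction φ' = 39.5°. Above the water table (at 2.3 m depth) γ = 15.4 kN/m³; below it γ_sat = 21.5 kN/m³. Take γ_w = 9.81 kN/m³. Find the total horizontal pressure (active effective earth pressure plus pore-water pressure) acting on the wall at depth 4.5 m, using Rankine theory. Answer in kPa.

K_a = (1 − sin φ)/(1 + sin φ) = 0.2224.
γ' = 21.5 − 9.81 = 11.69 kN/m³.
Effective vertical stress at 4.5 m: σ'_v = 15.4×2.3 + 11.69×2.20 = 61.14 kPa.
σ'_h = K_a σ'_v = 0.2224 × 61.14 = 13.60 kPa; u = γ_w × 2.20 = 21.58 kPa.
Total σ_h = 13.60 + 21.58 = 35.18 kPa.

35.2 kPa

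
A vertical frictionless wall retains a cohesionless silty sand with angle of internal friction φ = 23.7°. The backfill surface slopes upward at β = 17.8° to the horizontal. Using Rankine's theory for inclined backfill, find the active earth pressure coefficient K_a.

0.542

K_a = cos β · (cos β − √(cos²β − cos²φ)) / (cos β + √(cos²β − cos²φ)).
cos β = 0.9521, cos φ = 0.9157, √(cos²β − cos²φ) = 0.2610.
K_a = 0.9521 × (0.9521 − 0.2610)/(0.9521 + 0.2610) = 0.5425.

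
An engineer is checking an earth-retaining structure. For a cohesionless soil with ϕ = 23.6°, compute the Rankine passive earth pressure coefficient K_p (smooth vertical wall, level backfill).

K_p = (1 + sin φ)/(1 − sin φ) = tan²(45° + 23.6°/2) = 2.335.

2.34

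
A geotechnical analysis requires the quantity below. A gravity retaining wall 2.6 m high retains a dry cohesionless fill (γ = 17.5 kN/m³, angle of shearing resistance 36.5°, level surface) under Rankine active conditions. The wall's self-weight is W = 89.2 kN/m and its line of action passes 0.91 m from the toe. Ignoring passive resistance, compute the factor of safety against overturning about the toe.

6.23

K_a = tan²(45° − 36.5°/2) = 0.2541.
P_a = ½K_aγH² = 0.5×0.2541×17.5×2.6² = 15.03 kN/m, acting at H/3 = 0.8667 m above the base.
Overturning moment M_o = P_a × H/3 = 15.03 × 0.8667 = 13.02.
Resisting moment M_r = W × 0.91 = 89.2 × 0.91 = 81.17.
FS_overturning = M_r/M_o = 81.17/13.02 = 6.233.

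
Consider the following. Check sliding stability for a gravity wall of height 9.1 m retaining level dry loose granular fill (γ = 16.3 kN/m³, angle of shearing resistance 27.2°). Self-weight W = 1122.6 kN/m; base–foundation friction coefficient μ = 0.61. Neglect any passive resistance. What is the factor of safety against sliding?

K_a = tan²(45° − 27.2°/2) = 0.3726.
P_a = ½K_aγH² = 0.5×0.3726×16.3×9.1² = 251.5 kN/m, acting at H/3 = 3.033 m above the base.
FS_sliding = μW / P_a = 0.61×1122.6 / 251.5 = 2.723.

2.72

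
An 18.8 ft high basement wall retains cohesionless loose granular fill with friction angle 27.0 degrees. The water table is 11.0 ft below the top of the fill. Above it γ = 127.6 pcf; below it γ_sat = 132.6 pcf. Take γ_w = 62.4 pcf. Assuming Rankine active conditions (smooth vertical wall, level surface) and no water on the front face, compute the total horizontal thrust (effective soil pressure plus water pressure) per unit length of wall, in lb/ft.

K_a = tan²(45° − φ/2) = 0.3755.
γ' = 132.6 − 62.4 = 70.20 pcf. Depth below WT = 7.8 ft.
σ'_h at WT = K_a γ d_w = 527.1 psf; at base = 527.1 + K_a γ' × 7.8 = 732.7 psf.
P₁ (0–11.0 ft) = ½×527.1×11.0 = 2899. P₂ (11.0–18.8 ft) = ½(527.1+732.7)×7.8 = 4913.
P_w = ½ γ_w h₂² = 0.5×62.4×7.8² = 1898. Total = 2899+4913+1898 = 9710 lb/ft.

9710 lb/ft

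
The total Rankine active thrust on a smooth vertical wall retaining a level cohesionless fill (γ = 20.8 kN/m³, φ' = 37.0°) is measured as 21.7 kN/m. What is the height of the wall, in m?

2.90 m

K_a = 0.2486. P_a = ½ K_a γ H² ⇒ H = √(2P_a/(K_a γ)).
H = √(2×21.7/(0.2486×20.8)) = 2.897 m.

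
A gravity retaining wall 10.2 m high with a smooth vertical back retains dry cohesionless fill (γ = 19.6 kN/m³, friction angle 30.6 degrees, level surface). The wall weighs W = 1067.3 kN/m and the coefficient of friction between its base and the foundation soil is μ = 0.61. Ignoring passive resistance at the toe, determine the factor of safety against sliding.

K_a = tan²(45° − 30.6°/2) = 0.3253.
P_a = ½K_aγH² = 0.5×0.3253×19.6×10.2² = 331.7 kN/m, acting at H/3 = 3.400 m above the base.
FS_sliding = μW / P_a = 0.61×1067.3 / 331.7 = 1.963.

1.96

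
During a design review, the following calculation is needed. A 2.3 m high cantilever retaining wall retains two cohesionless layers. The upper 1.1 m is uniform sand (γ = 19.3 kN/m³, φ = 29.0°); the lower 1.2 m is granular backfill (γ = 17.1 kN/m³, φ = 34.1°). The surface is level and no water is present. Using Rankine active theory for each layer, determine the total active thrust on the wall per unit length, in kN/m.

14.7 kN/m

K_a1 = tan²(45°−29.0°/2) = 0.3470; K_a2 = tan²(45°−34.1°/2) = 0.2815.
Layer 1: σ at base = K_a1 γ₁ h₁ = 7.366 kPa; P₁ = ½×7.366×1.1 = 4.051.
Layer 2: σ_v at top = γ₁h₁ = 21.23; σ_h top = K_a2×21.23 = 5.977; σ_h base = K_a2×(21.23+17.1×1.2) = 11.75.
P₂ = ½(5.977+11.75)×1.2 = 10.64. Total P_a = 4.051+10.64 = 14.69 kN/m.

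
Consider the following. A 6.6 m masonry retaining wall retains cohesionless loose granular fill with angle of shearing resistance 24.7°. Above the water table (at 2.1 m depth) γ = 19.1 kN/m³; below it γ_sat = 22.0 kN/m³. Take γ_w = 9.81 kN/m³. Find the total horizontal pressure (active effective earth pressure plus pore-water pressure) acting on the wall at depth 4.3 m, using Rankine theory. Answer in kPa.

K_a = (1 − sin φ)/(1 + sin φ) = 0.4106.
γ' = 22.0 − 9.81 = 12.19 kN/m³.
Effective vertical stress at 4.3 m: σ'_v = 19.1×2.1 + 12.19×2.20 = 66.93 kPa.
σ'_h = K_a σ'_v = 0.4106 × 66.93 = 27.48 kPa; u = γ_w × 2.20 = 21.58 kPa.
Total σ_h = 27.48 + 21.58 = 49.06 kPa.

49.1 kPa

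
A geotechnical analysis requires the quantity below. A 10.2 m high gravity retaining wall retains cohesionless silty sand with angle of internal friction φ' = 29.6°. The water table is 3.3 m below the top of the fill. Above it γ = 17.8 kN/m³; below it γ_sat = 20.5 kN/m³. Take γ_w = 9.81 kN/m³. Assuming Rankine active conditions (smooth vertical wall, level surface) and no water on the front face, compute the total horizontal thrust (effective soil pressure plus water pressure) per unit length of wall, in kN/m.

K_a = tan²(45° − φ/2) = 0.3387.
γ' = 20.5 − 9.81 = 10.69 kN/m³. Depth below WT = 6.9 m.
σ'_h at WT = K_a γ d_w = 19.90 kPa; at base = 19.90 + K_a γ' × 6.9 = 44.88 kPa.
P₁ (0–3.3 m) = ½×19.90×3.3 = 32.83. P₂ (3.3–10.2 m) = ½(19.90+44.88)×6.9 = 223.5.
P_w = ½ γ_w h₂² = 0.5×9.81×6.9² = 233.5. Total = 32.83+223.5+233.5 = 489.9 kN/m.

490 kN/m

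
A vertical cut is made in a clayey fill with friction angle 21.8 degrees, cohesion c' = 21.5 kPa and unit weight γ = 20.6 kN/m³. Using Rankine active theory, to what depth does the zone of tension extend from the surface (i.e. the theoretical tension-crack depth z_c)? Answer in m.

K_a = tan²(45° − 21.8°/2) = 0.4584; √K_a = 0.6771.
The active pressure is zero where K_a γ z = 2c√K_a, so z_c = 2c/(γ√K_a) = 2×21.5/(20.6×0.6771) = 3.083 m.

3.08 m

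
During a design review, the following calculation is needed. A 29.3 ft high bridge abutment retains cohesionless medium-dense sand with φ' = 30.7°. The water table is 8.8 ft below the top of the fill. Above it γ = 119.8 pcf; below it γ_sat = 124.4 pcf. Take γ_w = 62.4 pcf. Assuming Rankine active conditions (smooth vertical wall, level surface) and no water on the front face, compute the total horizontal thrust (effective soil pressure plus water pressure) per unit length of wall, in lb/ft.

25800 lb/ft

K_a = tan²(45° − φ/2) = 0.3240.
γ' = 124.4 − 62.4 = 62.00 pcf. Depth below WT = 20.5 ft.
σ'_h at WT = K_a γ d_w = 341.6 psf; at base = 341.6 + K_a γ' × 20.5 = 753.4 psf.
P₁ (0–8.8 ft) = ½×341.6×8.8 = 1503. P₂ (8.8–29.3 ft) = ½(341.6+753.4)×20.5 = 11220.
P_w = ½ γ_w h₂² = 0.5×62.4×20.5² = 13110. Total = 1503+11220+13110 = 25840 lb/ft.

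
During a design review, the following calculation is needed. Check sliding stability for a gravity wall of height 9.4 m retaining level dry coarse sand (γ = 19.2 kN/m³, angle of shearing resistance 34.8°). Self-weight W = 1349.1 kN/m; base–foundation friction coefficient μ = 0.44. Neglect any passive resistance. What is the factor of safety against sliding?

2.56

K_a = tan²(45° − 34.8°/2) = 0.2733.
P_a = ½K_aγH² = 0.5×0.2733×19.2×9.4² = 231.8 kN/m, acting at H/3 = 3.133 m above the base.
FS_sliding = μW / P_a = 0.44×1349.1 / 231.8 = 2.560.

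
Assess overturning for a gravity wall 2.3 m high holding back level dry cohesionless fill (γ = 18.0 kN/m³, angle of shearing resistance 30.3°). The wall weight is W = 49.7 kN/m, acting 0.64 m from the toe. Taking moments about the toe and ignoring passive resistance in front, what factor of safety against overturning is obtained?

2.65

K_a = tan²(45° − 30.3°/2) = 0.3293.
P_a = ½K_aγH² = 0.5×0.3293×18.0×2.3² = 15.68 kN/m, acting at H/3 = 0.7667 m above the base.
Overturning moment M_o = P_a × H/3 = 15.68 × 0.7667 = 12.02.
Resisting moment M_r = W × 0.64 = 49.7 × 0.64 = 31.81.
FS_overturning = M_r/M_o = 31.81/12.02 = 2.646.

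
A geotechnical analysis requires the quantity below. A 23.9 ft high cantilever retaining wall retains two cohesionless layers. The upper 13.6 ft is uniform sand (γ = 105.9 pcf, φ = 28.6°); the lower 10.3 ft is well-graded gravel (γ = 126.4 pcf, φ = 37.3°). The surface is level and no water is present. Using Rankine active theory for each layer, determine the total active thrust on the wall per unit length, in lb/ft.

8740 lb/ft

K_a1 = tan²(45°−28.6°/2) = 0.3525; K_a2 = tan²(45°−37.3°/2) = 0.2453.
Layer 1: σ at base = K_a1 γ₁ h₁ = 507.8 psf; P₁ = ½×507.8×13.6 = 3453.
Layer 2: σ_v at top = γ₁h₁ = 1440; σ_h top = K_a2×1440 = 353.3; σ_h base = K_a2×(1440+126.4×10.3) = 672.8.
P₂ = ½(353.3+672.8)×10.3 = 5284. Total P_a = 3453+5284 = 8737 lb/ft.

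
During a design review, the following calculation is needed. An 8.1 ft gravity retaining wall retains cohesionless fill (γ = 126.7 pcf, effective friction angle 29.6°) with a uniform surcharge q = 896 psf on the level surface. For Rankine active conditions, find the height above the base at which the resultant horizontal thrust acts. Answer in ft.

3.56 ft

K_a = 0.3387.
Triangular part P₁ = ½K_aγH² = 1408 at H/3 = 2.700 ft; rectangular part P₂ = K_a q H = 2458 at H/2 = 4.050 ft.
ȳ = (P₁·2.700 + P₂·4.050)/(P₁+P₂) = 3.558 ft.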